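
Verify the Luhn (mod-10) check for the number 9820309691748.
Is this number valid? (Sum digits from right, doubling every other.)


Luhn sum = 67
67 mod 10 = 7

Invalid (Luhn sum mod 10 = 7)


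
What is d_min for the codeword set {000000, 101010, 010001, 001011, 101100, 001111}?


Comparing all pairs, minimum distance: 1
Can detect 0 errors, correct 0 errors

1


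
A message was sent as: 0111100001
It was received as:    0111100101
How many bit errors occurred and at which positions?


XOR: 0000000100

1 error(s) at position(s): 7


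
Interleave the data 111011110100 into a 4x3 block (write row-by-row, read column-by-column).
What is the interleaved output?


Matrix:
  111
  011
  110
  100
Read columns: 101111101100

101111101100


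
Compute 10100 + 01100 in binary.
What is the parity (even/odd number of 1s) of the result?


10100 = 20
01100 = 12
Sum = 32 = 100000
1s count = 1

odd parity (1 ones in 100000)


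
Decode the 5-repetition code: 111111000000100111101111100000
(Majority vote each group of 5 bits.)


Groups: 11111, 10000, 00100, 11110, 11111, 00000
Majority votes: 100110

100110


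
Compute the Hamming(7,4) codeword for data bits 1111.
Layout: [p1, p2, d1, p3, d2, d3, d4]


Parity bits: p1=1, p2=1, p3=1

1111111


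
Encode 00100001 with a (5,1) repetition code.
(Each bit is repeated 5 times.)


Each bit -> 5 copies

0000000000111110000000000000000000011111


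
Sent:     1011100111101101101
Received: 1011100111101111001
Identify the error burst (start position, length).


XOR: 0000000000000010100

Burst at position 14, length 3


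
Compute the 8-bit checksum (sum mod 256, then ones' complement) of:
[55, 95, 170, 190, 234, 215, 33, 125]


Sum = 1117 mod 256 = 93
Complement = 162

162


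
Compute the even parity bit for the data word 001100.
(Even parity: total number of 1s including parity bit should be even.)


Number of 1s in data: 2
Parity bit: 0

0


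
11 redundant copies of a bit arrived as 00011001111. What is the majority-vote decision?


Ones: 6 out of 11
Threshold: 6

1 (6/11 voted 1)


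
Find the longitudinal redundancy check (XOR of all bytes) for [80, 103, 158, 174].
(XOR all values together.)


XOR chain: 80 ^ 103 ^ 158 ^ 174 = 7

7


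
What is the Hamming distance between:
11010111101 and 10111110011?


XOR: 01101001110
Count of 1s: 6

6


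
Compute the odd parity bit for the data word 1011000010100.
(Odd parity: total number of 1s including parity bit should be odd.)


Number of 1s in data: 5
Parity bit: 0

0


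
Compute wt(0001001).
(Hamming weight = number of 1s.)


Counting 1s in 0001001

2


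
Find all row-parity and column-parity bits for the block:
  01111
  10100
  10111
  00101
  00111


Row parities: 00001
Column parities: 01110

Row P: 00001, Col P: 01110, Corner: 1


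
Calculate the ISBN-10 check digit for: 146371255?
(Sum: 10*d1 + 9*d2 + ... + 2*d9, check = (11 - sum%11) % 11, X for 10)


Weighted sum: 195
195 mod 11 = 8

Check digit: 3


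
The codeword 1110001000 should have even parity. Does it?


Number of 1s: 4

Yes, parity is correct (4 ones)


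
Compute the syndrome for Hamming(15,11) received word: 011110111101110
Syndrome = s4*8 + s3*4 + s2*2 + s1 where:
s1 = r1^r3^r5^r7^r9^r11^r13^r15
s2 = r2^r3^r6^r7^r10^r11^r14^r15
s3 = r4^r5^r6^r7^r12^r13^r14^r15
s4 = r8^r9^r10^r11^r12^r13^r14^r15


s1=1, s2=1, s3=0, s4=0

Syndrome = 3 (error at position 3)


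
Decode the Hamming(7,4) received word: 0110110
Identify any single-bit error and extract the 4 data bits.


Syndrome = 2: error at position 2

Data: 1110 (corrected bit 2)


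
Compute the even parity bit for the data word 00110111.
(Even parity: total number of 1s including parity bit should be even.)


Number of 1s in data: 5
Parity bit: 1

1


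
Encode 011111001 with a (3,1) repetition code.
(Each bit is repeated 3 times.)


Each bit -> 3 copies

000111111111111111000000111


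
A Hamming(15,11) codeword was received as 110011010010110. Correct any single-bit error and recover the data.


Syndrome = 0: no error detected

Data: 01100010110 (no errors)


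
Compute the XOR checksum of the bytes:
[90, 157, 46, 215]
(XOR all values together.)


XOR chain: 90 ^ 157 ^ 46 ^ 215 = 62

62


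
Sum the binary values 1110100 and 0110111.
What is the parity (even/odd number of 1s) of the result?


1110100 = 116
0110111 = 55
Sum = 171 = 10101011
1s count = 5

odd parity (5 ones in 10101011)


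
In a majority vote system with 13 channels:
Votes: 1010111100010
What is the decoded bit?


Ones: 7 out of 13
Threshold: 7

1 (7/13 voted 1)


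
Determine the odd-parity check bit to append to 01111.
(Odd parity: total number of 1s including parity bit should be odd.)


Number of 1s in data: 4
Parity bit: 1

1


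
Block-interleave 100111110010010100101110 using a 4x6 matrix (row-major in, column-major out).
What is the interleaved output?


Matrix:
  100111
  110010
  010100
  101110
Read columns: 110101100001101111011000

110101100001101111011000


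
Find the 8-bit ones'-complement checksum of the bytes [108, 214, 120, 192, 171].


Sum = 805 mod 256 = 37
Complement = 218

218


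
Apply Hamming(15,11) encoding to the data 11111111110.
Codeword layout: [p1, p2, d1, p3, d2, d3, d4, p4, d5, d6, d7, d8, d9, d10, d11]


Parity bits: p1=0, p2=0, p3=0, p4=0

001011101111110


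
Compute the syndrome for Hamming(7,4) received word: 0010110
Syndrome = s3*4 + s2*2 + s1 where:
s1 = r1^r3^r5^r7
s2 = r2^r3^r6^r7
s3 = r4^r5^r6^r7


s1=0, s2=0, s3=0

Syndrome = 0 (no error)


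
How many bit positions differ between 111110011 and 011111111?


XOR: 100001100
Count of 1s: 3

3


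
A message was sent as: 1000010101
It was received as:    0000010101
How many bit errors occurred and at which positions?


XOR: 1000000000

1 error(s) at position(s): 0


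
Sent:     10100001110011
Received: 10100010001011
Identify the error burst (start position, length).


XOR: 00000011111000

Burst at position 6, length 5


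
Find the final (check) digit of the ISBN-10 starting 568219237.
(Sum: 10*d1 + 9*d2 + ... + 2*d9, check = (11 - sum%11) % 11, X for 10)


Weighted sum: 264
264 mod 11 = 0

Check digit: 0


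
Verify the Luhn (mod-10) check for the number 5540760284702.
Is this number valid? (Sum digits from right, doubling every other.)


Luhn sum = 49
49 mod 10 = 9

Invalid (Luhn sum mod 10 = 9)


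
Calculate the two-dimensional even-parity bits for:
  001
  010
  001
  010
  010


Row parities: 11111
Column parities: 010

Row P: 11111, Col P: 010, Corner: 1


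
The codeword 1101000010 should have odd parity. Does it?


Number of 1s: 4

No, parity error (4 ones)


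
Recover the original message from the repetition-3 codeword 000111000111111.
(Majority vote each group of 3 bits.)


Groups: 000, 111, 000, 111, 111
Majority votes: 01011

01011


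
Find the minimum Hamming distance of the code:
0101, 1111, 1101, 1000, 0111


Comparing all pairs, minimum distance: 1
Can detect 0 errors, correct 0 errors

1


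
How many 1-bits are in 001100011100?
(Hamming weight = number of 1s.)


Counting 1s in 001100011100

5


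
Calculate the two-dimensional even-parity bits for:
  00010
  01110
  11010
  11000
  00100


Row parities: 11101
Column parities: 01010

Row P: 11101, Col P: 01010, Corner: 0


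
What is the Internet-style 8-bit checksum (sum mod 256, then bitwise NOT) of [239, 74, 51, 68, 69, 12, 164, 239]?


Sum = 916 mod 256 = 148
Complement = 107

107


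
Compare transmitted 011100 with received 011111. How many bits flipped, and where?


XOR: 000011

2 error(s) at position(s): 4, 5


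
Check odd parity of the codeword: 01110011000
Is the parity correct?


Number of 1s: 5

Yes, parity is correct (5 ones)


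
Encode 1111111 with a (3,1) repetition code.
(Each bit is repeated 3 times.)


Each bit -> 3 copies

111111111111111111111


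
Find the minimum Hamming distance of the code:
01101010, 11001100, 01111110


Comparing all pairs, minimum distance: 2
Can detect 1 errors, correct 0 errors

2


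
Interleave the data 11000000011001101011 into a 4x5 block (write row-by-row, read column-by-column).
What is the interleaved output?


Matrix:
  11000
  00001
  10011
  01011
Read columns: 10101001000000110111

10101001000000110111


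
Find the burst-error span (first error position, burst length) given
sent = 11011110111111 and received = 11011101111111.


XOR: 00000011000000

Burst at position 6, length 2


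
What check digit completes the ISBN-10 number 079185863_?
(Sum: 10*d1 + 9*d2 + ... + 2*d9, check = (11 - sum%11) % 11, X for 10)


Weighted sum: 271
271 mod 11 = 7

Check digit: 4


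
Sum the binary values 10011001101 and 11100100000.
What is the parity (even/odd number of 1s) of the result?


10011001101 = 1229
11100100000 = 1824
Sum = 3053 = 101111101101
1s count = 9

odd parity (9 ones in 101111101101)


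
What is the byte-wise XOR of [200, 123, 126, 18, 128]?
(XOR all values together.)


XOR chain: 200 ^ 123 ^ 126 ^ 18 ^ 128 = 95

95


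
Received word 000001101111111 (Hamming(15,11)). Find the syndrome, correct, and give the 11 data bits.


Syndrome = 9: error at position 9

Data: 00110111111 (corrected bit 9)


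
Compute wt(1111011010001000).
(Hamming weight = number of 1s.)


Counting 1s in 1111011010001000

8


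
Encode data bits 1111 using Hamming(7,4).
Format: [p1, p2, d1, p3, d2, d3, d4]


Parity bits: p1=1, p2=1, p3=1

1111111


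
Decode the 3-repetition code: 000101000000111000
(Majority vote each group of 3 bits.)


Groups: 000, 101, 000, 000, 111, 000
Majority votes: 010010

010010


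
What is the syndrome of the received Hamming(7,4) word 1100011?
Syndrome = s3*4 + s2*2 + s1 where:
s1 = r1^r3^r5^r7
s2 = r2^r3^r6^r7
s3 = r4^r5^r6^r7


s1=0, s2=1, s3=0

Syndrome = 2 (error at position 2)


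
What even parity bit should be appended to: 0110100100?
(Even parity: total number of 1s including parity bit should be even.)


Number of 1s in data: 4
Parity bit: 0

0


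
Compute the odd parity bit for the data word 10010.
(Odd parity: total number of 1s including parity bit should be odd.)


Number of 1s in data: 2
Parity bit: 1

1


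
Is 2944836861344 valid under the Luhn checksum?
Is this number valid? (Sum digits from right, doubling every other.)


Luhn sum = 73
73 mod 10 = 3

Invalid (Luhn sum mod 10 = 3)


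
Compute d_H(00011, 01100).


XOR: 01111
Count of 1s: 4

4


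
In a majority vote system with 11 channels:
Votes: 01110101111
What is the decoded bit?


Ones: 8 out of 11
Threshold: 6

1 (8/11 voted 1)


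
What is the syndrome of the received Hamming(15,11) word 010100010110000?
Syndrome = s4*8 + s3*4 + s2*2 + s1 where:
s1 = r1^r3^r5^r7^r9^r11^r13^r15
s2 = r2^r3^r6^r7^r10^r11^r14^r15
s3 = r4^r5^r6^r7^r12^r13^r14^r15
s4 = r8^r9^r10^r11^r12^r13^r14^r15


s1=1, s2=1, s3=1, s4=1

Syndrome = 15 (error at position 15)


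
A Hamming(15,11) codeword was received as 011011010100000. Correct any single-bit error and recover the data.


Syndrome = 0: no error detected

Data: 11100100000 (no errors)


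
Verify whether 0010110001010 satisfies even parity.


Number of 1s: 5

No, parity error (5 ones)


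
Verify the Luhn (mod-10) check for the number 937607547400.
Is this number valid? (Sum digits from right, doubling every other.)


Luhn sum = 44
44 mod 10 = 4

Invalid (Luhn sum mod 10 = 4)


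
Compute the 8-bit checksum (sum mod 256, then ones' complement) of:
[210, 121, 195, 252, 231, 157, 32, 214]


Sum = 1412 mod 256 = 132
Complement = 123

123


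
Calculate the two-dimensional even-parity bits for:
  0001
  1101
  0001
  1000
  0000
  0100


Row parities: 111101
Column parities: 0001

Row P: 111101, Col P: 0001, Corner: 1


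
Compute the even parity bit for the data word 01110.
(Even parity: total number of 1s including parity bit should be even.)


Number of 1s in data: 3
Parity bit: 1

1


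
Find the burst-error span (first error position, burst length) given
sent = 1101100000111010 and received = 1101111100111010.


XOR: 0000011100000000

Burst at position 5, length 3


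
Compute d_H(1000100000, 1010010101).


XOR: 0010110101
Count of 1s: 5

5


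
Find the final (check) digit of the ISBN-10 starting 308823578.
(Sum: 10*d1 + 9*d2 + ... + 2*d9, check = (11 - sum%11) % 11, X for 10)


Weighted sum: 234
234 mod 11 = 3

Check digit: 8


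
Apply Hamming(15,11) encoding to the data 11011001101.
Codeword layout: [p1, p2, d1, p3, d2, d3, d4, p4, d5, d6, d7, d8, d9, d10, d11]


Parity bits: p1=0, p2=1, p3=1, p4=0

011110101001101


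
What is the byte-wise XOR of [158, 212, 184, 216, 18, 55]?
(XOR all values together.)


XOR chain: 158 ^ 212 ^ 184 ^ 216 ^ 18 ^ 55 = 15

15


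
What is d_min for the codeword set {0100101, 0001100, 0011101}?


Comparing all pairs, minimum distance: 2
Can detect 1 errors, correct 0 errors

2


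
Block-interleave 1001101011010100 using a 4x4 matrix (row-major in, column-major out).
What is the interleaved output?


Matrix:
  1001
  1010
  1101
  0100
Read columns: 1110001101001010

1110001101001010


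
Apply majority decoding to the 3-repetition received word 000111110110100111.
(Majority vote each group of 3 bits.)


Groups: 000, 111, 110, 110, 100, 111
Majority votes: 011101

011101


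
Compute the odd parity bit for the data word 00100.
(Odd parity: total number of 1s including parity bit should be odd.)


Number of 1s in data: 1
Parity bit: 0

0


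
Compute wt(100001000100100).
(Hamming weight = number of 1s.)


Counting 1s in 100001000100100

4


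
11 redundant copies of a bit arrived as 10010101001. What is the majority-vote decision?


Ones: 5 out of 11
Threshold: 6

0 (5/11 voted 1)


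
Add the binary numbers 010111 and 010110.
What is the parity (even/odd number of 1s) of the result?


010111 = 23
010110 = 22
Sum = 45 = 101101
1s count = 4

even parity (4 ones in 101101)


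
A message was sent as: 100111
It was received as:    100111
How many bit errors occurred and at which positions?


XOR: 000000

0 errors (received matches sent)


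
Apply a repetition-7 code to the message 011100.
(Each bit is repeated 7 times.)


Each bit -> 7 copies

000000011111111111111111111100000000000000


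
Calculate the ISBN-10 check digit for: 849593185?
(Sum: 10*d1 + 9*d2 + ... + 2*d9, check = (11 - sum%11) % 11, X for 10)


Weighted sum: 330
330 mod 11 = 0

Check digit: 0


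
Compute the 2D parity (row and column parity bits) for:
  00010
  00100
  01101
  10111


Row parities: 1110
Column parities: 11100

Row P: 1110, Col P: 11100, Corner: 1


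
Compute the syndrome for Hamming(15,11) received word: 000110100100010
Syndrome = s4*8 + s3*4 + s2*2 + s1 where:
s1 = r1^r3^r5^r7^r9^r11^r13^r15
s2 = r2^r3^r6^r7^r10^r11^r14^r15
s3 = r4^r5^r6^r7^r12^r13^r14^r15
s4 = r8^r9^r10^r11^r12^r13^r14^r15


s1=0, s2=1, s3=0, s4=0

Syndrome = 2 (error at position 2)


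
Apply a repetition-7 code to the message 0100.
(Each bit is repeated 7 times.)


Each bit -> 7 copies

0000000111111100000000000000


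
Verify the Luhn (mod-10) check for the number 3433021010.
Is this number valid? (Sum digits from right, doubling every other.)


Luhn sum = 25
25 mod 10 = 5

Invalid (Luhn sum mod 10 = 5)


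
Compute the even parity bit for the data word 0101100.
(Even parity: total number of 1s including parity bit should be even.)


Number of 1s in data: 3
Parity bit: 1

1


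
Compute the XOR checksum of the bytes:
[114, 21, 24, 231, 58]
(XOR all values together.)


XOR chain: 114 ^ 21 ^ 24 ^ 231 ^ 58 = 162

162


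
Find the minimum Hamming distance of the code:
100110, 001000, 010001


Comparing all pairs, minimum distance: 3
Can detect 2 errors, correct 1 errors

3


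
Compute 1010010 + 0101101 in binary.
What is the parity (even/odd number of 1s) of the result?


1010010 = 82
0101101 = 45
Sum = 127 = 1111111
1s count = 7

odd parity (7 ones in 1111111)


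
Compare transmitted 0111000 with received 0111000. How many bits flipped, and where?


XOR: 0000000

0 errors (received matches sent)


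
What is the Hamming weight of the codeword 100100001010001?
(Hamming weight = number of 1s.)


Counting 1s in 100100001010001

5


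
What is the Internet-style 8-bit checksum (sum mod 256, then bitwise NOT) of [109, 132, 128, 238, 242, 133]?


Sum = 982 mod 256 = 214
Complement = 41

41


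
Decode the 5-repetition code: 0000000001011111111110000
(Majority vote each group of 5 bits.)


Groups: 00000, 00001, 01111, 11111, 10000
Majority votes: 00110

00110


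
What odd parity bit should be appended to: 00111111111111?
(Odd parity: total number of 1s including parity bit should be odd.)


Number of 1s in data: 12
Parity bit: 1

1


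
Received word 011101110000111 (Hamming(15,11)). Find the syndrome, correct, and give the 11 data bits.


Syndrome = 0: no error detected

Data: 10110000111 (no errors)


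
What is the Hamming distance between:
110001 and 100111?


XOR: 010110
Count of 1s: 3

3


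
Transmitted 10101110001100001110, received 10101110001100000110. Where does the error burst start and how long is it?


XOR: 00000000000000001000

Burst at position 16, length 1


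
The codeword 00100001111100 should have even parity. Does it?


Number of 1s: 6

Yes, parity is correct (6 ones)


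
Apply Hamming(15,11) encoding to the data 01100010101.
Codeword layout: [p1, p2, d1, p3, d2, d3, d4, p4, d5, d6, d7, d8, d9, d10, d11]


Parity bits: p1=0, p2=1, p3=0, p4=1

010011010010101


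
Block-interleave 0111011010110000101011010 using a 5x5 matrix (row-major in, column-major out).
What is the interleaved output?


Matrix:
  01110
  11010
  11000
  01010
  11010
Read columns: 0110111111100001101100000

0110111111100001101100000


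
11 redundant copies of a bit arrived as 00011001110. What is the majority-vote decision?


Ones: 5 out of 11
Threshold: 6

0 (5/11 voted 1)


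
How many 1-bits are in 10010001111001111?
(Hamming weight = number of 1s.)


Counting 1s in 10010001111001111

10


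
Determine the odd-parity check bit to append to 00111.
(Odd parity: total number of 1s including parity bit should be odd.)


Number of 1s in data: 3
Parity bit: 0

0


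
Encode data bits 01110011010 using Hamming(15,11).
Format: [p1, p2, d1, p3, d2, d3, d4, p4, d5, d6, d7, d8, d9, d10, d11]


Parity bits: p1=1, p2=0, p3=1, p4=1

100111110011010


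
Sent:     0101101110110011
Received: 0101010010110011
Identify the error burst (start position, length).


XOR: 0000111100000000

Burst at position 4, length 4


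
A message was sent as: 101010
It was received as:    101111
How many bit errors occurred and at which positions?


XOR: 000101

2 error(s) at position(s): 3, 5


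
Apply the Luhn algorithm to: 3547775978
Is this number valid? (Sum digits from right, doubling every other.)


Luhn sum = 61
61 mod 10 = 1

Invalid (Luhn sum mod 10 = 1)


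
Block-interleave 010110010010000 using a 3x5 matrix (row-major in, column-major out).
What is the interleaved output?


Matrix:
  01011
  00100
  10000
Read columns: 001100010100100

001100010100100


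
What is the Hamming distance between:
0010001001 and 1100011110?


XOR: 1110010111
Count of 1s: 7

7


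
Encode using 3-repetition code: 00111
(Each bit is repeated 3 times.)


Each bit -> 3 copies

000000111111111


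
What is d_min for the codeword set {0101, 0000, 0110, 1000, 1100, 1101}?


Comparing all pairs, minimum distance: 1
Can detect 0 errors, correct 0 errors

1


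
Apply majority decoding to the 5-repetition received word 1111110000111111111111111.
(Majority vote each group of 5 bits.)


Groups: 11111, 10000, 11111, 11111, 11111
Majority votes: 10111

10111


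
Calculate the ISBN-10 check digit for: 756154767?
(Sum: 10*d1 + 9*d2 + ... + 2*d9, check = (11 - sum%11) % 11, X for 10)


Weighted sum: 280
280 mod 11 = 5

Check digit: 6


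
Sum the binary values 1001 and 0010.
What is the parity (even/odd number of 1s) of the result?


1001 = 9
0010 = 2
Sum = 11 = 1011
1s count = 3

odd parity (3 ones in 1011)


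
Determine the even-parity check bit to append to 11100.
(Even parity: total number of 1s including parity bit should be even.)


Number of 1s in data: 3
Parity bit: 1

1


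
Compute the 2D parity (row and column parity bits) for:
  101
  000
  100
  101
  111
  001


Row parities: 001011
Column parities: 010

Row P: 001011, Col P: 010, Corner: 1


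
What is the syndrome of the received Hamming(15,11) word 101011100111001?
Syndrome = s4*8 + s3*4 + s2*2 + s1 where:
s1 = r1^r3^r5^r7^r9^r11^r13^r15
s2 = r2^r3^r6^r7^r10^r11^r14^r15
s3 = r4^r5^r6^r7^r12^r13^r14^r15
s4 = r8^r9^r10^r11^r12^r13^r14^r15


s1=0, s2=0, s3=1, s4=0

Syndrome = 4 (error at position 4)


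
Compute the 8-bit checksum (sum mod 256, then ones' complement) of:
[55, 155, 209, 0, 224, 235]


Sum = 878 mod 256 = 110
Complement = 145

145


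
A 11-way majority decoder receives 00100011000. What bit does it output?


Ones: 3 out of 11
Threshold: 6

0 (3/11 voted 1)


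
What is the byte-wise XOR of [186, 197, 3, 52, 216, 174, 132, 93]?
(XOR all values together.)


XOR chain: 186 ^ 197 ^ 3 ^ 52 ^ 216 ^ 174 ^ 132 ^ 93 = 231

231


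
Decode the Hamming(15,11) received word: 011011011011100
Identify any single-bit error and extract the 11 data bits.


Syndrome = 9: error at position 9

Data: 11100011100 (corrected bit 9)


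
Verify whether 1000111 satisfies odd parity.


Number of 1s: 4

No, parity error (4 ones)


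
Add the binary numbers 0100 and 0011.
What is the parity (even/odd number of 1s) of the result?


0100 = 4
0011 = 3
Sum = 7 = 111
1s count = 3

odd parity (3 ones in 111)


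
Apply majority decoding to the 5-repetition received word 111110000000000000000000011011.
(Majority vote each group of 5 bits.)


Groups: 11111, 00000, 00000, 00000, 00000, 11011
Majority votes: 100001

100001


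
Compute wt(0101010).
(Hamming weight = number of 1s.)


Counting 1s in 0101010

3


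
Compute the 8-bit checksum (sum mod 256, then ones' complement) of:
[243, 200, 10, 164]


Sum = 617 mod 256 = 105
Complement = 150

150


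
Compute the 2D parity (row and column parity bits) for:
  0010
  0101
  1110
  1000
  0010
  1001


Row parities: 101110
Column parities: 1010

Row P: 101110, Col P: 1010, Corner: 0


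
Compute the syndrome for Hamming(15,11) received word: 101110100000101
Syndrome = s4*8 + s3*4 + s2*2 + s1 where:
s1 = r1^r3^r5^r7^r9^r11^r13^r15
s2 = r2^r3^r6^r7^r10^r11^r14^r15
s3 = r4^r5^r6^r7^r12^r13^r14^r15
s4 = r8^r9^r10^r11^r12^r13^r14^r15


s1=0, s2=1, s3=1, s4=0

Syndrome = 6 (error at position 6)


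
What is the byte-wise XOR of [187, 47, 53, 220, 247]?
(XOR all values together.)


XOR chain: 187 ^ 47 ^ 53 ^ 220 ^ 247 = 138

138


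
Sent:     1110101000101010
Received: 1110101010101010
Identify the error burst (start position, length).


XOR: 0000000010000000

Burst at position 8, length 1


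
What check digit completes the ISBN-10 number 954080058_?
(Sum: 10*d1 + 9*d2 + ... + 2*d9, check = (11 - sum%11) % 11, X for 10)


Weighted sum: 246
246 mod 11 = 4

Check digit: 7


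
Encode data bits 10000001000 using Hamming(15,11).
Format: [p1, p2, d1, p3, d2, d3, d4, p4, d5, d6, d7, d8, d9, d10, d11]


Parity bits: p1=1, p2=1, p3=1, p4=1

111100010001000


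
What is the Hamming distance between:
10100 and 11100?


XOR: 01000
Count of 1s: 1

1


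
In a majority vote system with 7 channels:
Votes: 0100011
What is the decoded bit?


Ones: 3 out of 7
Threshold: 4

0 (3/7 voted 1)


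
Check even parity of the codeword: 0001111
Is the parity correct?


Number of 1s: 4

Yes, parity is correct (4 ones)


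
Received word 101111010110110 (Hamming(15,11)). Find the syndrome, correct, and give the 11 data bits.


Syndrome = 15: error at position 15

Data: 11100110111 (corrected bit 15)


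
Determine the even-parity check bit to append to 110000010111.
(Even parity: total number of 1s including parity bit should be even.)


Number of 1s in data: 6
Parity bit: 0

0


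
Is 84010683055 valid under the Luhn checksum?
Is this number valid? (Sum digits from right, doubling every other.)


Luhn sum = 41
41 mod 10 = 1

Invalid (Luhn sum mod 10 = 1)


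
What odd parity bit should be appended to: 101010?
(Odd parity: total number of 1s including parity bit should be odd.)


Number of 1s in data: 3
Parity bit: 0

0


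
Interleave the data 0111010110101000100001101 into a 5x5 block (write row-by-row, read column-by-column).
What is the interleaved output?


Matrix:
  01110
  10110
  10100
  01000
  01101
Read columns: 0110010011111011100000001

0110010011111011100000001


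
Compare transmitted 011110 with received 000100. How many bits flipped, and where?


XOR: 011010

3 error(s) at position(s): 1, 2, 4


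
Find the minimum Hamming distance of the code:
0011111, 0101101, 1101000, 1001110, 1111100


Comparing all pairs, minimum distance: 2
Can detect 1 errors, correct 0 errors

2


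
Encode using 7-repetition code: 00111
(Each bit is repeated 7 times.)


Each bit -> 7 copies

00000000000000111111111111111111111


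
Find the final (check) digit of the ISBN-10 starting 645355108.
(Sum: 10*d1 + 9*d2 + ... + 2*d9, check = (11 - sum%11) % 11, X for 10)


Weighted sum: 232
232 mod 11 = 1

Check digit: X


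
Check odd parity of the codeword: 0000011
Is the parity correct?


Number of 1s: 2

No, parity error (2 ones)


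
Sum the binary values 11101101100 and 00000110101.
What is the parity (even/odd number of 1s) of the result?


11101101100 = 1900
00000110101 = 53
Sum = 1953 = 11110100001
1s count = 6

even parity (6 ones in 11110100001)


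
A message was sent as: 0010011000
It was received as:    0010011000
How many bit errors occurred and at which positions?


XOR: 0000000000

0 errors (received matches sent)


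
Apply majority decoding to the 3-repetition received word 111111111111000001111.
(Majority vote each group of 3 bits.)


Groups: 111, 111, 111, 111, 000, 001, 111
Majority votes: 1111001

1111001


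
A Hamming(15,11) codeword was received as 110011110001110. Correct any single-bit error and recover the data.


Syndrome = 0: no error detected

Data: 01110001110 (no errors)


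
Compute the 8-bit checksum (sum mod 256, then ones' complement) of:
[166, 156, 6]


Sum = 328 mod 256 = 72
Complement = 183

183


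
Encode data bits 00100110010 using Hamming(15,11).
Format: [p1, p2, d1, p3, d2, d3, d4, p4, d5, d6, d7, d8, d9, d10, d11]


Parity bits: p1=1, p2=0, p3=0, p4=1

100001010110010


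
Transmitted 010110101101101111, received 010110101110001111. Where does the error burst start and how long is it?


XOR: 000000000011100000

Burst at position 10, length 3


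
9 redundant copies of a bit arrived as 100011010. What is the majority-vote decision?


Ones: 4 out of 9
Threshold: 5

0 (4/9 voted 1)


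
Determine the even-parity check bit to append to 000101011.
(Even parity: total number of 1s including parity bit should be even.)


Number of 1s in data: 4
Parity bit: 0

0


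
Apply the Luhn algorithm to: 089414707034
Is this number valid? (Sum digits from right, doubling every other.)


Luhn sum = 47
47 mod 10 = 7

Invalid (Luhn sum mod 10 = 7)


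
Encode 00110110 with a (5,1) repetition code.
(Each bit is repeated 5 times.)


Each bit -> 5 copies

0000000000111111111100000111111111100000


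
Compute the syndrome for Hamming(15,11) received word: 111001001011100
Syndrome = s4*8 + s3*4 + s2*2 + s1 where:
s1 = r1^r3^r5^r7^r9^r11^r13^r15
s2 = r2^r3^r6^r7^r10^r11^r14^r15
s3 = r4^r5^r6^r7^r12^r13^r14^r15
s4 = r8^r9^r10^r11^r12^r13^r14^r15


s1=1, s2=0, s3=1, s4=0

Syndrome = 5 (error at position 5)


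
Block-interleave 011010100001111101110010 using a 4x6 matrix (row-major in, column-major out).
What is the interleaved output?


Matrix:
  011010
  100001
  111101
  110010
Read columns: 011110111010001010010110

011110111010001010010110


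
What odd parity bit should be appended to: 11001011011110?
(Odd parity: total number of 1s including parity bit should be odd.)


Number of 1s in data: 9
Parity bit: 0

0


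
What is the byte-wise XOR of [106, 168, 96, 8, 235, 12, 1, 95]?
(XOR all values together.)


XOR chain: 106 ^ 168 ^ 96 ^ 8 ^ 235 ^ 12 ^ 1 ^ 95 = 19

19


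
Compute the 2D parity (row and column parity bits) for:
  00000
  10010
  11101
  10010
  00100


Row parities: 00001
Column parities: 11001

Row P: 00001, Col P: 11001, Corner: 1


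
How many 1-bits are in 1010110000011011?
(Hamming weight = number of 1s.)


Counting 1s in 1010110000011011

8


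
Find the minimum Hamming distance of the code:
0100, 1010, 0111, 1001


Comparing all pairs, minimum distance: 2
Can detect 1 errors, correct 0 errors

2


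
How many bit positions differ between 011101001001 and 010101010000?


XOR: 001000011001
Count of 1s: 4

4


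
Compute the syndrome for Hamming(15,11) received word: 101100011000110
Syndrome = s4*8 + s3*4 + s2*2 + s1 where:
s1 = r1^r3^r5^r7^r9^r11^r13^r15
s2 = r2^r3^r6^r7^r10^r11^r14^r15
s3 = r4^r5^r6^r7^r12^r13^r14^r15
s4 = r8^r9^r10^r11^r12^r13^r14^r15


s1=0, s2=0, s3=1, s4=0

Syndrome = 4 (error at position 4)


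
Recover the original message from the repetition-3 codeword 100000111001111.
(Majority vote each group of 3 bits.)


Groups: 100, 000, 111, 001, 111
Majority votes: 00101

00101


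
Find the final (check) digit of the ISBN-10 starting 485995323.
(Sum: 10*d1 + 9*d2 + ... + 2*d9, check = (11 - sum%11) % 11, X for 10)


Weighted sum: 318
318 mod 11 = 10

Check digit: 1


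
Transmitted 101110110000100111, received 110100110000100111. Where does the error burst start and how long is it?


XOR: 011010000000000000

Burst at position 1, length 4


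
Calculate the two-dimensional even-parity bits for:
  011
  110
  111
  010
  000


Row parities: 00110
Column parities: 000

Row P: 00110, Col P: 000, Corner: 0


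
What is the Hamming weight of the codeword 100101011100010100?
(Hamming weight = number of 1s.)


Counting 1s in 100101011100010100

8


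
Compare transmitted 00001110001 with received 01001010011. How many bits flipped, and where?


XOR: 01000100010

3 error(s) at position(s): 1, 5, 9


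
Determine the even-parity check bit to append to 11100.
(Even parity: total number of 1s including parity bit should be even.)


Number of 1s in data: 3
Parity bit: 1

1


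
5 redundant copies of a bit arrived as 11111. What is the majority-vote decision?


Ones: 5 out of 5
Threshold: 3

1 (5/5 voted 1)


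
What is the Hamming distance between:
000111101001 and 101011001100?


XOR: 101100100101
Count of 1s: 6

6


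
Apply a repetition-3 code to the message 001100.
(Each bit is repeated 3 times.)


Each bit -> 3 copies

000000111111000000


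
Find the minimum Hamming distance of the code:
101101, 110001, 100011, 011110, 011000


Comparing all pairs, minimum distance: 2
Can detect 1 errors, correct 0 errors

2


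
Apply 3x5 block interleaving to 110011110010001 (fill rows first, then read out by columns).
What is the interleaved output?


Matrix:
  11001
  11100
  10001
Read columns: 111110010000101

111110010000101


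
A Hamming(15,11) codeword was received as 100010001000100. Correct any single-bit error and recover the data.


Syndrome = 0: no error detected

Data: 01001000100 (no errors)


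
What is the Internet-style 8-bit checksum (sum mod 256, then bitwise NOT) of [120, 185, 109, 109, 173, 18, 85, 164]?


Sum = 963 mod 256 = 195
Complement = 60

60


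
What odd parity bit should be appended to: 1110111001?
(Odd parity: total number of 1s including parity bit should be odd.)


Number of 1s in data: 7
Parity bit: 0

0


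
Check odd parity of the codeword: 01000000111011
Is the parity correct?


Number of 1s: 6

No, parity error (6 ones)


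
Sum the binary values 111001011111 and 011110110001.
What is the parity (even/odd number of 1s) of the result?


111001011111 = 3679
011110110001 = 1969
Sum = 5648 = 1011000010000
1s count = 4

even parity (4 ones in 1011000010000)


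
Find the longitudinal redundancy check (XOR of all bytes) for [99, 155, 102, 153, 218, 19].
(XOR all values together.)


XOR chain: 99 ^ 155 ^ 102 ^ 153 ^ 218 ^ 19 = 206

206


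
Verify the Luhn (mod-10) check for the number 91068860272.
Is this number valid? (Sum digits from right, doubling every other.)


Luhn sum = 44
44 mod 10 = 4

Invalid (Luhn sum mod 10 = 4)


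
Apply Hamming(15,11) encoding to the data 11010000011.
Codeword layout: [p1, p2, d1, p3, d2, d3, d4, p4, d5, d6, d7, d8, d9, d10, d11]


Parity bits: p1=0, p2=0, p3=0, p4=0

001010100000011


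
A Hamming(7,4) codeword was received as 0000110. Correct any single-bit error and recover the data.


Syndrome = 3: error at position 3

Data: 1110 (corrected bit 3)


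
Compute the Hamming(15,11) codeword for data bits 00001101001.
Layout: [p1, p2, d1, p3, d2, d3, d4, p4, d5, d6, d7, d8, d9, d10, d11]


Parity bits: p1=0, p2=0, p3=0, p4=0

000000001101001


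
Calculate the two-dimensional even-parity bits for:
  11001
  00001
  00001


Row parities: 111
Column parities: 11001

Row P: 111, Col P: 11001, Corner: 1


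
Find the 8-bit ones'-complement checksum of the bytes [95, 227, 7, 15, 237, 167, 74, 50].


Sum = 872 mod 256 = 104
Complement = 151

151


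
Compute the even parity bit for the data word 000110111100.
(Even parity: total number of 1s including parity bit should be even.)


Number of 1s in data: 6
Parity bit: 0

0


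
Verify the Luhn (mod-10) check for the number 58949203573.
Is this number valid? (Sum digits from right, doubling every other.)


Luhn sum = 61
61 mod 10 = 1

Invalid (Luhn sum mod 10 = 1)


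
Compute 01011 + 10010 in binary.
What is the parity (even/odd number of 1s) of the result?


01011 = 11
10010 = 18
Sum = 29 = 11101
1s count = 4

even parity (4 ones in 11101)


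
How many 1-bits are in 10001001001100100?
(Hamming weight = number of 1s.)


Counting 1s in 10001001001100100

6


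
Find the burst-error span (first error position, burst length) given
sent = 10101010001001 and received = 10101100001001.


XOR: 00000110000000

Burst at position 5, length 2


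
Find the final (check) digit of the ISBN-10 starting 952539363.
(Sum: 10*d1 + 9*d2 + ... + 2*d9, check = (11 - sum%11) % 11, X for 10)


Weighted sum: 285
285 mod 11 = 10

Check digit: 1


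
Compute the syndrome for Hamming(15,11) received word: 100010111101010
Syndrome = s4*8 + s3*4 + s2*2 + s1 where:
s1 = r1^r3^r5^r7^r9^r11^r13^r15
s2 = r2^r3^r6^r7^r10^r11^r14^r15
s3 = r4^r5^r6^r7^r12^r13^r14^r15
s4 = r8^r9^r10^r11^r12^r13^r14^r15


s1=0, s2=1, s3=0, s4=1

Syndrome = 10 (error at position 10)


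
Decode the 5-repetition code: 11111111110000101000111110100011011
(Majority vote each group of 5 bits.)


Groups: 11111, 11111, 00001, 01000, 11111, 01000, 11011
Majority votes: 1100101

1100101


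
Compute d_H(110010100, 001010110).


XOR: 111000010
Count of 1s: 4

4


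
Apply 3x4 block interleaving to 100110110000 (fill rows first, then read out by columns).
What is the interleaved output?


Matrix:
  1001
  1011
  0000
Read columns: 110000010110

110000010110


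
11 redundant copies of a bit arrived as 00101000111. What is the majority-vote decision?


Ones: 5 out of 11
Threshold: 6

0 (5/11 voted 1)


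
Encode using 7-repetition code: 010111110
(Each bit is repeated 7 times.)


Each bit -> 7 copies

000000011111110000000111111111111111111111111111111111110000000


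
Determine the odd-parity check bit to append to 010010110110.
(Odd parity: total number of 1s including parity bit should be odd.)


Number of 1s in data: 6
Parity bit: 1

1


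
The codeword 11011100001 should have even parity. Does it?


Number of 1s: 6

Yes, parity is correct (6 ones)


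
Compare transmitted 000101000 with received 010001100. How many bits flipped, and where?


XOR: 010100100

3 error(s) at position(s): 1, 3, 6


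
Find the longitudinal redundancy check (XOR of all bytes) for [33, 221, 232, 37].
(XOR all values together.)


XOR chain: 33 ^ 221 ^ 232 ^ 37 = 49

49


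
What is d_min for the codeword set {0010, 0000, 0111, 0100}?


Comparing all pairs, minimum distance: 1
Can detect 0 errors, correct 0 errors

1


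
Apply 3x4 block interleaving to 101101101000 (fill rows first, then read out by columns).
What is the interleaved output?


Matrix:
  1011
  0110
  1000
Read columns: 101010110100

101010110100


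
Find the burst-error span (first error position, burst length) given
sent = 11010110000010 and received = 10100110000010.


XOR: 01110000000000

Burst at position 1, length 3


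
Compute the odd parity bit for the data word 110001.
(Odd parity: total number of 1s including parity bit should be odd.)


Number of 1s in data: 3
Parity bit: 0

0


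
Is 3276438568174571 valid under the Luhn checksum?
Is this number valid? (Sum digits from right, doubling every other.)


Luhn sum = 81
81 mod 10 = 1

Invalid (Luhn sum mod 10 = 1)


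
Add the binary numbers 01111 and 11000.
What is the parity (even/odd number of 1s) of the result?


01111 = 15
11000 = 24
Sum = 39 = 100111
1s count = 4

even parity (4 ones in 100111)


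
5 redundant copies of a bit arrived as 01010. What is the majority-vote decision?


Ones: 2 out of 5
Threshold: 3

0 (2/5 voted 1)


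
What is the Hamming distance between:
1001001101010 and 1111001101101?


XOR: 0110000000111
Count of 1s: 5

5


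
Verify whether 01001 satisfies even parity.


Number of 1s: 2

Yes, parity is correct (2 ones)


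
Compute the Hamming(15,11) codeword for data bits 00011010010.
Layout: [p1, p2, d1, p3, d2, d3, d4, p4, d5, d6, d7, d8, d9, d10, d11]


Parity bits: p1=1, p2=1, p3=0, p4=1

110000111010010


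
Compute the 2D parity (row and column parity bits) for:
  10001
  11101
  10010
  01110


Row parities: 0001
Column parities: 10000

Row P: 0001, Col P: 10000, Corner: 1


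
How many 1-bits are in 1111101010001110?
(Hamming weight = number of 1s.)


Counting 1s in 1111101010001110

10


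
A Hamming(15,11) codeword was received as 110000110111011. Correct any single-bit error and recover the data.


Syndrome = 0: no error detected

Data: 00010111011 (no errors)


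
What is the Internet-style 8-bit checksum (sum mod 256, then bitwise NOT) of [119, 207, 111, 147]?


Sum = 584 mod 256 = 72
Complement = 183

183


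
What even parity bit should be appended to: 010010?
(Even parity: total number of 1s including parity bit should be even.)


Number of 1s in data: 2
Parity bit: 0

0


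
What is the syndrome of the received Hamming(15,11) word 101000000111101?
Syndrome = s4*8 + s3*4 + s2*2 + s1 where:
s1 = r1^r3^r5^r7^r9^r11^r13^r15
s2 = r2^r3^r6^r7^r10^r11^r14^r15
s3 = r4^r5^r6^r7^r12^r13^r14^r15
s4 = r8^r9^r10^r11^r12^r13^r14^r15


s1=1, s2=0, s3=1, s4=1

Syndrome = 13 (error at position 13)
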